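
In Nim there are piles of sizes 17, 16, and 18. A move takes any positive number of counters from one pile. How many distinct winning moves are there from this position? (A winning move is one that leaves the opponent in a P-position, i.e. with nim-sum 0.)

3

In binary:
  10001  (17)
  10000  (16)
  10010  (18)
  -----
  10011  (19)
The overall nim-sum is X = 19. A pile of size p has a winning move iff p XOR X < p (reduce it to p XOR X).
  17: 17 XOR 19 = 2 < 17 — winning move (to 2).
  16: 16 XOR 19 = 3 < 16 — winning move (to 3).
  18: 18 XOR 19 = 1 < 18 — winning move (to 1).
That gives 3 winning moves.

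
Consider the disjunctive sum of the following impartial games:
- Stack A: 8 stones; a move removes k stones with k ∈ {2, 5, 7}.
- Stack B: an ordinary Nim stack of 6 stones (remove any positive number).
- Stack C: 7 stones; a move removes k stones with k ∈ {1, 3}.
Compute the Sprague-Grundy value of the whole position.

Grundy values for stack A (subtraction set {2, 5, 7}):
g(0) = mex{} = 0
g(1) = mex{} = 0
g(2) = mex{0} = 1
g(3) = mex{0} = 1
g(4) = mex{1} = 0
g(5) = mex{0,1} = 2
g(6) = mex{0} = 1
g(7) = mex{0,1,2} = 3
g(8) = mex{0,1} = 2
So g(8) = 2.
Stack B is a plain Nim stack of size 6, so its Grundy value is 6.
Build the Grundy sequence for stack C with g(k) = mex{g(k−s) : s ∈ {1, 3}, s ≤ k}:
k:     0  1  2  3  4  5  6  7
g(k):  0  1  0  1  0  1  0  1
So g(7) = 1.
By the Sprague-Grundy theorem, the Grundy value of a sum of independent games is the XOR of the component values.
Combined value = 2 XOR 6 XOR 1 = 5.

5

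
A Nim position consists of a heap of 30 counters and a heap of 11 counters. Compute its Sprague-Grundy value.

21

Compute the nim-sum pairwise:
30 XOR 11 = 21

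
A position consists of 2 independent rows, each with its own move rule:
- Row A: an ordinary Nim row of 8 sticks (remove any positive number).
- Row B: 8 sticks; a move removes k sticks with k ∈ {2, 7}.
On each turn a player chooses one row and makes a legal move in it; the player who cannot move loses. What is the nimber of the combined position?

Row A is a plain Nim row of size 8, so its Grundy value is 8.
Grundy values for row B (subtraction set {2, 7}):
k:     0  1  2  3  4  5  6  7  8
g(k):  0  0  1  1  0  0  1  1  2
So g(8) = 2.
The value of a disjunctive sum is the nim-sum of the parts.
Combined value = 8 XOR 2 = 10.

10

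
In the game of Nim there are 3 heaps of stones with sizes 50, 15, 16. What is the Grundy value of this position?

Compute the nim-sum pairwise:
50 XOR 15 = 61
61 XOR 16 = 45

45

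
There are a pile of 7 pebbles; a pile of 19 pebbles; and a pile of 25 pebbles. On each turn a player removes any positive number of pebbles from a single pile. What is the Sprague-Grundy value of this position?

13

Compute the nim-sum pairwise:
7 ⊕ 19 = 20
20 ⊕ 25 = 13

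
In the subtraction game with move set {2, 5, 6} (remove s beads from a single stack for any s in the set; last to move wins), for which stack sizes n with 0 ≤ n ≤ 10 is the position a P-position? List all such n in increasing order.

0, 1, 4, 8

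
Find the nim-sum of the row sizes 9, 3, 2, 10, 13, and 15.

Write each in binary and XOR column by column:
  1001  (9)
  0011  (3)
  0010  (2)
  1010  (10)
  1101  (13)
  1111  (15)
  ----
  0000  (0)

0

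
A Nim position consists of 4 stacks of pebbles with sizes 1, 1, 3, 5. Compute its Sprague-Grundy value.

6

Bitwise XOR of the heap sizes:
  001  (1)
  001  (1)
  011  (3)
  101  (5)
  ---
  110  (6)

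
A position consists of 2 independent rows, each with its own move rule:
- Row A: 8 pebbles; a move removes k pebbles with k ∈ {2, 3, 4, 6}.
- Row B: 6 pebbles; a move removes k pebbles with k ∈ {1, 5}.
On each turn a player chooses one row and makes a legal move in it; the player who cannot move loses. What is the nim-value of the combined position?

0

For row A, compute g(0), g(1), … with moves {2, 3, 4, 6}:
k:     0  1  2  3  4  5  6  7  8
g(k):  0  0  1  1  2  2  3  3  0
So g(8) = 0.
Grundy values for row B (subtraction set {1, 5}):
k:     0  1  2  3  4  5  6
g(k):  0  1  0  1  0  1  0
So g(6) = 0.
The value of a disjunctive sum is the nim-sum of the parts.
Combined value = 0 ⊕ 0 = 0.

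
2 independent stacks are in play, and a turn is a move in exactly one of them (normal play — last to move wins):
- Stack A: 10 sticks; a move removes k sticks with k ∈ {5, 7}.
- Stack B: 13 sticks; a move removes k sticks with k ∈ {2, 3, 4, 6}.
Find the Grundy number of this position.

For stack A, compute g(0), g(1), … with moves {5, 7}:
g(0) = mex{} = 0
g(1) = mex{} = 0
g(2) = mex{} = 0
g(3) = mex{} = 0
g(4) = mex{} = 0
g(5) = mex{0} = 1
g(6) = mex{0} = 1
g(7) = mex{0} = 1
g(8) = mex{0} = 1
g(9) = mex{0} = 1
g(10) = mex{0,1} = 2
So g(10) = 2.
Build the Grundy sequence for stack B with g(k) = mex{g(k−s) : s ∈ {2, 3, 4, 6}, s ≤ k}:
k:     0  1  2  3  4  5  6  7  8  9 10 11 12 13
g(k):  0  0  1  1  2  2  3  3  0  0  1  1  2  2
So g(13) = 2.
The value of a disjunctive sum is the nim-sum of the parts.
Combined value = 2 XOR 2 = 0.

0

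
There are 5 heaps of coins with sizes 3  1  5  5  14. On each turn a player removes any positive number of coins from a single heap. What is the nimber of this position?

Nim-sum: 3 ^ 1 ^ 5 ^ 5 ^ 14 = 12.

12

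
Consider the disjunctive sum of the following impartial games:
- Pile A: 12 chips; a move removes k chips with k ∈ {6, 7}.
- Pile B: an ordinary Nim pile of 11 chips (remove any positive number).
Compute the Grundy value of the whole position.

9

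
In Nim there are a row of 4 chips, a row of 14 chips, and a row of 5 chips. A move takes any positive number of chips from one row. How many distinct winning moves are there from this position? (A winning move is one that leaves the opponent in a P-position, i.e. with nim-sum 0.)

Compute the nim-sum pairwise:
4 ^ 14 = 10
10 ^ 5 = 15
The overall nim-sum is X = 15. A row of size p has a winning move iff p XOR X < p (reduce it to p XOR X).
  4: 4 XOR 15 = 11 ≥ 4 — no move.
  14: 14 XOR 15 = 1 < 14 — winning move (to 1).
  5: 5 XOR 15 = 10 ≥ 5 — no move.
That gives 1 winning move.

1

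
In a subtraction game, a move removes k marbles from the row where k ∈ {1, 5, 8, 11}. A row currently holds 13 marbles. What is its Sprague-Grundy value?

3

Compute g(0), g(1), … for moves {1, 5, 8, 11}:
g(0) = mex{} = 0
g(1) = mex{0} = 1
g(2) = mex{1} = 0
g(3) = mex{0} = 1
g(4) = mex{1} = 0
g(5) = mex{0} = 1
g(6) = mex{1} = 0
g(7) = mex{0} = 1
g(8) = mex{0,1} = 2
g(9) = mex{0,1,2} = 3
g(10) = mex{0,1,3} = 2
g(11) = mex{0,1,2} = 3
g(12) = mex{0,1,3} = 2
g(13) = mex{0,1,2} = 3
So g(13) = 3.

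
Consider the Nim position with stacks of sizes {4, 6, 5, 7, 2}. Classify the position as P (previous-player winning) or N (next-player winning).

Compute the nim-sum pairwise:
4 XOR 6 = 2
2 XOR 5 = 7
7 XOR 7 = 0
0 XOR 2 = 2
The nim-sum is 2 ≠ 0, so this is an N-position: the player to move can win.

N-position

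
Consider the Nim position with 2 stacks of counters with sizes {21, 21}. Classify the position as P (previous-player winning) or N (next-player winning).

P-position

Compute the nim-sum pairwise:
21 ^ 21 = 0
The nim-sum is 0, so this is a P-position: the player to move is in a losing position under optimal play.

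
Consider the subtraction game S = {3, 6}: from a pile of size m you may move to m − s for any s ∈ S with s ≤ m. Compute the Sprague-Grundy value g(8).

2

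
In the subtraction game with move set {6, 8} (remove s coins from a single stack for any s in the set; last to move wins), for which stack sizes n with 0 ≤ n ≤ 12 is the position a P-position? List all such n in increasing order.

Grundy values for subtraction set {6, 8}:
k:     0  1  2  3  4  5  6  7  8  9 10 11 12
g(k):  0  0  0  0  0  0  1  1  1  1  1  1  2
The P-positions (g = 0) in 0..12 are 0, 1, 2, 3, 4, 5.

0, 1, 2, 3, 4, 5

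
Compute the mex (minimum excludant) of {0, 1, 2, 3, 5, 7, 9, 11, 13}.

4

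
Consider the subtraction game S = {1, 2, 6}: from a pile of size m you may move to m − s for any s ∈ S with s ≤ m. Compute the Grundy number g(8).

Grundy values for subtraction set {1, 2, 6}:
k:     0  1  2  3  4  5  6  7  8
g(k):  0  1  2  0  1  2  3  0  1
So g(8) = 1.

1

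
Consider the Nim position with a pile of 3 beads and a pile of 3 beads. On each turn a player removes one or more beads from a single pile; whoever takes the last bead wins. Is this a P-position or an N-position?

Nim-sum: 3 ⊕ 3 = 0.
The nim-sum is 0, so this is a P-position: the player to move is in a losing position under optimal play.

P-position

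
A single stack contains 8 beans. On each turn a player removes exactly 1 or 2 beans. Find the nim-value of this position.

2

Compute g(0), g(1), … for moves {1, 2}:
k:     0  1  2  3  4  5  6  7  8
g(k):  0  1  2  0  1  2  0  1  2
So g(8) = 2.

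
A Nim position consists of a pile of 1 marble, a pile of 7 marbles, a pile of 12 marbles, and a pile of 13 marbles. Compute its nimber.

7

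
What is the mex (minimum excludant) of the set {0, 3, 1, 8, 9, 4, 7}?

2

The values 0, 1 are all present; 2 is the first non-negative integer missing from the set.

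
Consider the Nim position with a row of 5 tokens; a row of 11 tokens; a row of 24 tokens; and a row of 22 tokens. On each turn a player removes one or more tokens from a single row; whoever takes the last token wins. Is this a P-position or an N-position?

P-position

Nim-sum: 5 ^ 11 ^ 24 ^ 22 = 0.
The nim-sum is 0, so this is a P-position: the player to move is in a losing position under optimal play.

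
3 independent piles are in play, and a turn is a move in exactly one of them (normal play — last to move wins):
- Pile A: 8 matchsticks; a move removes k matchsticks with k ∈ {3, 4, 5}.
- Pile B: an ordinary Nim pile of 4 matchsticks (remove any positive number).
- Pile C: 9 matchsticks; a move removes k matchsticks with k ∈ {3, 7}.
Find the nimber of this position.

Build the Grundy sequence for pile A with g(k) = mex{g(k−s) : s ∈ {3, 4, 5}, s ≤ k}:
k:     0  1  2  3  4  5  6  7  8
g(k):  0  0  0  1  1  1  2  2  0
So g(8) = 0.
Pile B is a plain Nim pile of size 4, so its Grundy value is 4.
For pile C, compute g(0), g(1), … with moves {3, 7}:
g(0) = mex{} = 0
g(1) = mex{} = 0
g(2) = mex{} = 0
g(3) = mex{0} = 1
g(4) = mex{0} = 1
g(5) = mex{0} = 1
g(6) = mex{1} = 0
g(7) = mex{0,1} = 2
g(8) = mex{0,1} = 2
g(9) = mex{0} = 1
So g(9) = 1.
The value of a disjunctive sum is the nim-sum of the parts.
Combined value = 0 ⊕ 4 ⊕ 1 = 5.

5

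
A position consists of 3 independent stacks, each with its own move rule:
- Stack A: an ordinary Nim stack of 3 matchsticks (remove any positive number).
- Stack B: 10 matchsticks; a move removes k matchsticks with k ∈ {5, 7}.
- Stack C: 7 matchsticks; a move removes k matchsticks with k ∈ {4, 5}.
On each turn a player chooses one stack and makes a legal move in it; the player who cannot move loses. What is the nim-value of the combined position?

Stack A is a plain Nim stack of size 3, so its Grundy value is 3.
For stack B, compute g(0), g(1), … with moves {5, 7}:
k:     0  1  2  3  4  5  6  7  8  9 10
g(k):  0  0  0  0  0  1  1  1  1  1  2
So g(10) = 2.
For stack C, compute g(0), g(1), … with moves {4, 5}:
k:     0  1  2  3  4  5  6  7
g(k):  0  0  0  0  1  1  1  1
So g(7) = 1.
By the Sprague-Grundy theorem, the Grundy value of a sum of independent games is the XOR of the component values.
Combined value = 3 XOR 2 XOR 1 = 0.

0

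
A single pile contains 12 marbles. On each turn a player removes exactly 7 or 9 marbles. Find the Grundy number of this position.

1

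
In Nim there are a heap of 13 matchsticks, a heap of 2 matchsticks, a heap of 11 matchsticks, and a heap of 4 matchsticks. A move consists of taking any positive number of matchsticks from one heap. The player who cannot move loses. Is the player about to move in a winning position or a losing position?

Losing position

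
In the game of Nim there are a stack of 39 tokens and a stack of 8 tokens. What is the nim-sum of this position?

Bitwise XOR of the heap sizes:
  100111  (39)
  001000  (8)
  ------
  101111  (47)

47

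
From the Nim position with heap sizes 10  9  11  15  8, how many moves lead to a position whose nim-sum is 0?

5

Nim-sum: 10 XOR 9 XOR 11 XOR 15 XOR 8 = 15.
The overall nim-sum is X = 15. A heap of size p has a winning move iff p XOR X < p (reduce it to p XOR X).
  10: 10 XOR 15 = 5 < 10 — winning move (to 5).
  9: 9 XOR 15 = 6 < 9 — winning move (to 6).
  11: 11 XOR 15 = 4 < 11 — winning move (to 4).
  15: 15 XOR 15 = 0 < 15 — winning move (to 0).
  8: 8 XOR 15 = 7 < 8 — winning move (to 7).
That gives 5 winning moves.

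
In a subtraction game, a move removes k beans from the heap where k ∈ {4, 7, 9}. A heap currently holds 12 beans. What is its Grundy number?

Build the Grundy sequence with g(k) = mex{g(k−s) : s ∈ {4, 7, 9}, s ≤ k}:
k:     0  1  2  3  4  5  6  7  8  9 10 11 12
g(k):  0  0  0  0  1  1  1  1  2  2  2  2  3
So g(12) = 3.

3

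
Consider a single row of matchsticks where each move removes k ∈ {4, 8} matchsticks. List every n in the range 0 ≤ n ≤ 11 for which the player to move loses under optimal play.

0, 1, 2, 3

Build the Grundy sequence with g(k) = mex{g(k−s) : s ∈ {4, 8}, s ≤ k}:
k:     0  1  2  3  4  5  6  7  8  9 10 11
g(k):  0  0  0  0  1  1  1  1  2  2  2  2
The P-positions (g = 0) in 0..11 are 0, 1, 2, 3.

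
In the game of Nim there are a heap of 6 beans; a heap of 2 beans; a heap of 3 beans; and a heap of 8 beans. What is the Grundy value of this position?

15

Bitwise XOR of the heap sizes:
  0110  (6)
  0010  (2)
  0011  (3)
  1000  (8)
  ----
  1111  (15)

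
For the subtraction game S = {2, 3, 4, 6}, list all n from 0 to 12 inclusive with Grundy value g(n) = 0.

0, 1, 8, 9

Build the Grundy sequence with g(k) = mex{g(k−s) : s ∈ {2, 3, 4, 6}, s ≤ k}:
g(0) = mex{} = 0
g(1) = mex{} = 0
g(2) = mex{0} = 1
g(3) = mex{0} = 1
g(4) = mex{0,1} = 2
g(5) = mex{0,1} = 2
g(6) = mex{0,1,2} = 3
g(7) = mex{0,1,2} = 3
g(8) = mex{1,2,3} = 0
g(9) = mex{1,2,3} = 0
g(10) = mex{0,2,3} = 1
g(11) = mex{0,2,3} = 1
g(12) = mex{0,1,3} = 2
The P-positions (g = 0) in 0..12 are 0, 1, 8, 9.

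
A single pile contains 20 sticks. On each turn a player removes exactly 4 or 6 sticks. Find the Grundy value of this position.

0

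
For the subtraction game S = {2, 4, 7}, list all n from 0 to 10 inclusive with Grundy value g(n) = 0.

Compute g(0), g(1), … for moves {2, 4, 7}:
g(0) = mex{} = 0
g(1) = mex{} = 0
g(2) = mex{0} = 1
g(3) = mex{0} = 1
g(4) = mex{0,1} = 2
g(5) = mex{0,1} = 2
g(6) = mex{1,2} = 0
g(7) = mex{0,1,2} = 3
g(8) = mex{0,2} = 1
g(9) = mex{1,2,3} = 0
g(10) = mex{0,1} = 2
The P-positions (g = 0) in 0..10 are 0, 1, 6, 9.

0, 1, 6, 9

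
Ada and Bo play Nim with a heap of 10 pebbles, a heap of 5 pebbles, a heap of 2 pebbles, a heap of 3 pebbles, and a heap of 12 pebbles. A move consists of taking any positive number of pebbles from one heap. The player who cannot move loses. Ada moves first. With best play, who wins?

Nim-sum: 10 ^ 5 ^ 2 ^ 3 ^ 12 = 2.
The nim-sum is 2 ≠ 0, so this is an N-position: the player to move can win; Ada has a winning move.

Ada wins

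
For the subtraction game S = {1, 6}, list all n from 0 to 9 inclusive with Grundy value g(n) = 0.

0, 2, 4, 7, 9

Build the Grundy sequence with g(k) = mex{g(k−s) : s ∈ {1, 6}, s ≤ k}:
g(0) = mex{} = 0
g(1) = mex{0} = 1
g(2) = mex{1} = 0
g(3) = mex{0} = 1
g(4) = mex{1} = 0
g(5) = mex{0} = 1
g(6) = mex{0,1} = 2
g(7) = mex{1,2} = 0
g(8) = mex{0} = 1
g(9) = mex{1} = 0
The P-positions (g = 0) in 0..9 are 0, 2, 4, 7, 9.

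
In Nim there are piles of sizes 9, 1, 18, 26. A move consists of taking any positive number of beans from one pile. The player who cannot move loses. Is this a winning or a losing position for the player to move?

Losing position

Nim-sum: 9 ⊕ 1 ⊕ 18 ⊕ 26 = 0.
The nim-sum is 0, so this is a P-position: the player to move is in a losing position under optimal play.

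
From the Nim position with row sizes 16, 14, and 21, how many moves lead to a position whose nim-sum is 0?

1

Bitwise XOR of the heap sizes:
  10000  (16)
  01110  (14)
  10101  (21)
  -----
  01011  (11)
The overall nim-sum is X = 11. A row of size p has a winning move iff p XOR X < p (reduce it to p XOR X).
  16: 16 XOR 11 = 27 ≥ 16 — no move.
  14: 14 XOR 11 = 5 < 14 — winning move (to 5).
  21: 21 XOR 11 = 30 ≥ 21 — no move.
That gives 1 winning move.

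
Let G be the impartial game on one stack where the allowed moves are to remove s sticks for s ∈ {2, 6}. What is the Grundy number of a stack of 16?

0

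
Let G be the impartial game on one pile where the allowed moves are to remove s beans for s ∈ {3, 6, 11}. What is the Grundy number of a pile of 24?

2

Build the Grundy sequence with g(k) = mex{g(k−s) : s ∈ {3, 6, 11}, s ≤ k}:
k:     0  1  2  3  4  5  6  7  8  9 10 11 12 13 14 15 16 17 18 19 20 21 22 23 24
g(k):  0  0  0  1  1  1  2  2  2  0  0  3  1  1  0  2  2  1  0  0  2  1  1  0  2
So g(24) = 2.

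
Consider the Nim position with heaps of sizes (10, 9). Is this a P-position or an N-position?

In binary:
  1010  (10)
  1001  (9)
  ----
  0011  (3)
The nim-sum is 3 ≠ 0, so this is an N-position: the player to move can win.

N-position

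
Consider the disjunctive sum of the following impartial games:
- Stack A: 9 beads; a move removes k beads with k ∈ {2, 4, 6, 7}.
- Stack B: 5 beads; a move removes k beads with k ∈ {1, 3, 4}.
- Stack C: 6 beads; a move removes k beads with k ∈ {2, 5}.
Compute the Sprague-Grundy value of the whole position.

2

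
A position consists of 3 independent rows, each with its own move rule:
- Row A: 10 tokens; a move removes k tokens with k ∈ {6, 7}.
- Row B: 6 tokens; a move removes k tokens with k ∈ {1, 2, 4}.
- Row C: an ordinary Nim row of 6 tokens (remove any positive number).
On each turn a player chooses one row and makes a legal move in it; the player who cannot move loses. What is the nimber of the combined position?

For row A, compute g(0), g(1), … with moves {6, 7}:
g(0) = mex{} = 0
g(1) = mex{} = 0
g(2) = mex{} = 0
g(3) = mex{} = 0
g(4) = mex{} = 0
g(5) = mex{} = 0
g(6) = mex{0} = 1
g(7) = mex{0} = 1
g(8) = mex{0} = 1
g(9) = mex{0} = 1
g(10) = mex{0} = 1
So g(10) = 1.
For row B, compute g(0), g(1), … with moves {1, 2, 4}:
k:     0  1  2  3  4  5  6
g(k):  0  1  2  0  1  2  0
So g(6) = 0.
Row C is a plain Nim row of size 6, so its Grundy value is 6.
The value of a disjunctive sum is the nim-sum of the parts.
Combined value = 1 XOR 0 XOR 6 = 7.

7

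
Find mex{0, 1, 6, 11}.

2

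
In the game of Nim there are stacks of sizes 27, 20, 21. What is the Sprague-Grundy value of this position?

Compute the nim-sum pairwise:
27 ^ 20 = 15
15 ^ 21 = 26

26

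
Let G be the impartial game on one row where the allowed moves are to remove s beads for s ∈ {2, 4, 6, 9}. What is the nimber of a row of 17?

3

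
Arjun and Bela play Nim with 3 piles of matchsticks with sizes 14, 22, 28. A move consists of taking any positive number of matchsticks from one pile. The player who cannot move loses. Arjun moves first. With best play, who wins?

In binary:
  01110  (14)
  10110  (22)
  11100  (28)
  -----
  00100  (4)
The nim-sum is 4 ≠ 0, so this is an N-position: the player to move can win; Arjun has a winning move.

Arjun wins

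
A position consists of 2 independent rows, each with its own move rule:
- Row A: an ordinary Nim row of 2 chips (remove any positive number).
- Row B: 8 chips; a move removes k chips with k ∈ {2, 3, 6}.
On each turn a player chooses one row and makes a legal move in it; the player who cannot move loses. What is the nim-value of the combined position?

Row A is a plain Nim row of size 2, so its Grundy value is 2.
For row B, compute g(0), g(1), … with moves {2, 3, 6}:
k:     0  1  2  3  4  5  6  7  8
g(k):  0  0  1  1  2  0  3  1  2
So g(8) = 2.
The value of a disjunctive sum is the nim-sum of the parts.
Combined value = 2 ⊕ 2 = 0.

0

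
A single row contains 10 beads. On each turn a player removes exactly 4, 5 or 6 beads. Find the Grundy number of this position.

0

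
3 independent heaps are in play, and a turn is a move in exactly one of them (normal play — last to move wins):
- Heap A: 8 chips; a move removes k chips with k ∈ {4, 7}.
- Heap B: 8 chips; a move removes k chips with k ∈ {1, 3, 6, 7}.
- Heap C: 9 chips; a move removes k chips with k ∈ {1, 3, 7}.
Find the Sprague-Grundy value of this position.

1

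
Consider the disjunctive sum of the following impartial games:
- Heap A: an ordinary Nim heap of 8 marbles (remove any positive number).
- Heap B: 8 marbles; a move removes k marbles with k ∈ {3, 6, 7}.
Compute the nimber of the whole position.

10

Heap A is a plain Nim heap of size 8, so its Grundy value is 8.
For heap B, compute g(0), g(1), … with moves {3, 6, 7}:
g(0) = mex{} = 0
g(1) = mex{} = 0
g(2) = mex{} = 0
g(3) = mex{0} = 1
g(4) = mex{0} = 1
g(5) = mex{0} = 1
g(6) = mex{0,1} = 2
g(7) = mex{0,1} = 2
g(8) = mex{0,1} = 2
So g(8) = 2.
By the Sprague-Grundy theorem, the Grundy value of a sum of independent games is the XOR of the component values.
Combined value = 8 XOR 2 = 10.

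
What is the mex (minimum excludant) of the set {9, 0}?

1

0 is in the set but 1 is not, so the mex is 1.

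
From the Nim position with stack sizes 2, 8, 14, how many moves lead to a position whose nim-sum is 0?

Compute the nim-sum pairwise:
2 ^ 8 = 10
10 ^ 14 = 4
The overall nim-sum is X = 4. A stack of size p has a winning move iff p XOR X < p (reduce it to p XOR X).
  2: 2 XOR 4 = 6 ≥ 2 — no move.
  8: 8 XOR 4 = 12 ≥ 8 — no move.
  14: 14 XOR 4 = 10 < 14 — winning move (to 10).
That gives 1 winning move.

1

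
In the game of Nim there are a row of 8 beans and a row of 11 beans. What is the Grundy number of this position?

Bitwise XOR of the heap sizes:
  1000  (8)
  1011  (11)
  ----
  0011  (3)

3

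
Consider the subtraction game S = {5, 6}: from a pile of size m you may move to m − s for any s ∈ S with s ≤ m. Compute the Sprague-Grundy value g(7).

1

Compute g(0), g(1), … for moves {5, 6}:
k:     0  1  2  3  4  5  6  7
g(k):  0  0  0  0  0  1  1  1
So g(7) = 1.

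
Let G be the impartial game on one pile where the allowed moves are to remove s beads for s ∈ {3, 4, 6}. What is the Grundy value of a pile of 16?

Grundy values for subtraction set {3, 4, 6}:
k:     0  1  2  3  4  5  6  7  8  9 10 11 12 13 14 15 16
g(k):  0  0  0  1  1  1  2  2  2  0  0  0  1  1  1  2  2
So g(16) = 2.

2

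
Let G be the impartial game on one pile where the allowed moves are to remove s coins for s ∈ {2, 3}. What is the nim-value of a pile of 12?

Build the Grundy sequence with g(k) = mex{g(k−s) : s ∈ {2, 3}, s ≤ k}:
g(0) = mex{} = 0
g(1) = mex{} = 0
g(2) = mex{0} = 1
g(3) = mex{0} = 1
g(4) = mex{0,1} = 2
g(5) = mex{1} = 0
g(6) = mex{1,2} = 0
g(7) = mex{0,2} = 1
g(8) = mex{0} = 1
g(9) = mex{0,1} = 2
g(10) = mex{1} = 0
g(11) = mex{1,2} = 0
g(12) = mex{0,2} = 1
So g(12) = 1.

1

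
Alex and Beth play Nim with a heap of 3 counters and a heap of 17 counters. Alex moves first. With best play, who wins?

Alex wins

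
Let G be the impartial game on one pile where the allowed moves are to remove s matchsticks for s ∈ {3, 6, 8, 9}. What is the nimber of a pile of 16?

1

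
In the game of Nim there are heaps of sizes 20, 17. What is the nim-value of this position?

Write each in binary and XOR column by column:
  10100  (20)
  10001  (17)
  -----
  00101  (5)

5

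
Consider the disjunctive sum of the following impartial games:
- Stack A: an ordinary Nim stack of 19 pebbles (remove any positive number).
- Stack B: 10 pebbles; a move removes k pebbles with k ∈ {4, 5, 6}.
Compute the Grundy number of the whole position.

19

Stack A is a plain Nim stack of size 19, so its Grundy value is 19.
For stack B, compute g(0), g(1), … with moves {4, 5, 6}:
k:     0  1  2  3  4  5  6  7  8  9 10
g(k):  0  0  0  0  1  1  1  1  2  2  0
So g(10) = 0.
By the Sprague-Grundy theorem, the Grundy value of a sum of independent games is the XOR of the component values.
Combined value = 19 ⊕ 0 = 19.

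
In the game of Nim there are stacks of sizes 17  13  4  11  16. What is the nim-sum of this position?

Write each in binary and XOR column by column:
  10001  (17)
  01101  (13)
  00100  (4)
  01011  (11)
  10000  (16)
  -----
  00011  (3)

3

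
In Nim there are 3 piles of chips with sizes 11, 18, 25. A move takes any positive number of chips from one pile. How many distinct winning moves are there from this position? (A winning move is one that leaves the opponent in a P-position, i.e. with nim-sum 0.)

0

Bitwise XOR of the heap sizes:
  01011  (11)
  10010  (18)
  11001  (25)
  -----
  00000  (0)
The nim-sum is already 0, so every move leaves a nonzero nim-sum — there are no winning moves.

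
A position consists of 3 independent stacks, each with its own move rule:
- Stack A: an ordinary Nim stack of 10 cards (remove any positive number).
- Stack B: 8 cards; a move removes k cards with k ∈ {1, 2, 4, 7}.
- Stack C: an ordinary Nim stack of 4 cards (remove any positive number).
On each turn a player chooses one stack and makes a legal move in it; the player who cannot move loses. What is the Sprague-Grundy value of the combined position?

12

Stack A is a plain Nim stack of size 10, so its Grundy value is 10.
Build the Grundy sequence for stack B with g(k) = mex{g(k−s) : s ∈ {1, 2, 4, 7}, s ≤ k}:
k:     0  1  2  3  4  5  6  7  8
g(k):  0  1  2  0  1  2  0  1  2
So g(8) = 2.
Stack C is a plain Nim stack of size 4, so its Grundy value is 4.
By the Sprague-Grundy theorem, the Grundy value of a sum of independent games is the XOR of the component values.
Combined value = 10 XOR 2 XOR 4 = 12.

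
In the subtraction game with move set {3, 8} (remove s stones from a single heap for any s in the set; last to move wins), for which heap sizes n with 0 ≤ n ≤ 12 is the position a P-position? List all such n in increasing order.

0, 1, 2, 6, 7, 11, 12

Compute g(0), g(1), … for moves {3, 8}:
g(0) = mex{} = 0
g(1) = mex{} = 0
g(2) = mex{} = 0
g(3) = mex{0} = 1
g(4) = mex{0} = 1
g(5) = mex{0} = 1
g(6) = mex{1} = 0
g(7) = mex{1} = 0
g(8) = mex{0,1} = 2
g(9) = mex{0} = 1
g(10) = mex{0} = 1
g(11) = mex{1,2} = 0
g(12) = mex{1} = 0
The P-positions (g = 0) in 0..12 are 0, 1, 2, 6, 7, 11, 12.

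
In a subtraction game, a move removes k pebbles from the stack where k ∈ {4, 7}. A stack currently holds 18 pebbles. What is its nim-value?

1

Grundy values for subtraction set {4, 7}:
k:     0  1  2  3  4  5  6  7  8  9 10 11 12 13 14 15 16 17 18
g(k):  0  0  0  0  1  1  1  1  2  2  2  0  0  0  0  1  1  1  1
So g(18) = 1.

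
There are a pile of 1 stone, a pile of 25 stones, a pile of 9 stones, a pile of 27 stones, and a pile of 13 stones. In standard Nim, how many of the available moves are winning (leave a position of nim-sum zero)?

1

In binary:
  00001  (1)
  11001  (25)
  01001  (9)
  11011  (27)
  01101  (13)
  -----
  00111  (7)
The overall nim-sum is X = 7. A pile of size p has a winning move iff p XOR X < p (reduce it to p XOR X).
  1: 1 XOR 7 = 6 ≥ 1 — no move.
  25: 25 XOR 7 = 30 ≥ 25 — no move.
  9: 9 XOR 7 = 14 ≥ 9 — no move.
  27: 27 XOR 7 = 28 ≥ 27 — no move.
  13: 13 XOR 7 = 10 < 13 — winning move (to 10).
That gives 1 winning move.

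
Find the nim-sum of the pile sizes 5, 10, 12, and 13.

14

Write each in binary and XOR column by column:
  0101  (5)
  1010  (10)
  1100  (12)
  1101  (13)
  ----
  1110  (14)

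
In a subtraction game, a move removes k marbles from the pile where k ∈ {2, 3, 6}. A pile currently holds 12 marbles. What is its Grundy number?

1

Grundy values for subtraction set {2, 3, 6}:
k:     0  1  2  3  4  5  6  7  8  9 10 11 12
g(k):  0  0  1  1  2  0  3  1  2  0  0  1  1
So g(12) = 1.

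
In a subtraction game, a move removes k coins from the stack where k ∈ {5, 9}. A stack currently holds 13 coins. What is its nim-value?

Build the Grundy sequence with g(k) = mex{g(k−s) : s ∈ {5, 9}, s ≤ k}:
k:     0  1  2  3  4  5  6  7  8  9 10 11 12 13
g(k):  0  0  0  0  0  1  1  1  1  1  2  2  2  2
So g(13) = 2.

2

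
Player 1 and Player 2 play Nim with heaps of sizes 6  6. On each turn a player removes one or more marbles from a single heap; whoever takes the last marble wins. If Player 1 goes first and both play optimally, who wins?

Player 2 wins

Compute the nim-sum pairwise:
6 ⊕ 6 = 0
The nim-sum is 0, so this is a P-position: the player to move is in a losing position under optimal play; Player 1 is about to move from it and so loses — Player 2 wins.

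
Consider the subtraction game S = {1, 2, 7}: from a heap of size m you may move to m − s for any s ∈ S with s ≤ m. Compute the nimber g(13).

1

Compute g(0), g(1), … for moves {1, 2, 7}:
k:     0  1  2  3  4  5  6  7  8  9 10 11 12 13
g(k):  0  1  2  0  1  2  0  1  2  0  1  2  0  1
So g(13) = 1.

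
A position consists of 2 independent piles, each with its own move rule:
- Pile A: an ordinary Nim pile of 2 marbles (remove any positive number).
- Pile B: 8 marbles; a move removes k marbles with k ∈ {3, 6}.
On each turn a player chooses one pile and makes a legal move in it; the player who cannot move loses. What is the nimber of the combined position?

0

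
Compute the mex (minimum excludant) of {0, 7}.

1

0 is in the set but 1 is not, so the mex is 1.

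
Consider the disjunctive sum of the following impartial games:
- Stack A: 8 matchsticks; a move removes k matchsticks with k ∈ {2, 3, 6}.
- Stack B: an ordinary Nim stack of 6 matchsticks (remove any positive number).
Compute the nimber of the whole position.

4

Grundy values for stack A (subtraction set {2, 3, 6}):
k:     0  1  2  3  4  5  6  7  8
g(k):  0  0  1  1  2  0  3  1  2
So g(8) = 2.
Stack B is a plain Nim stack of size 6, so its Grundy value is 6.
The value of a disjunctive sum is the nim-sum of the parts.
Combined value = 2 XOR 6 = 4.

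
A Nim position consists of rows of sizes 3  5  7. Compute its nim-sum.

1

Compute the nim-sum pairwise:
3 ^ 5 = 6
6 ^ 7 = 1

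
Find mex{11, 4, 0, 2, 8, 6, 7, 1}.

The values 0, 1, 2 are all present; 3 is the first non-negative integer missing from the set.

3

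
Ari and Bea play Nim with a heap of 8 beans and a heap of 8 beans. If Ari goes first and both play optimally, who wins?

Bea wins

Nim-sum: 8 ^ 8 = 0.
The nim-sum is 0, so this is a P-position: the player to move is in a losing position under optimal play; Ari is about to move from it and so loses — Bea wins.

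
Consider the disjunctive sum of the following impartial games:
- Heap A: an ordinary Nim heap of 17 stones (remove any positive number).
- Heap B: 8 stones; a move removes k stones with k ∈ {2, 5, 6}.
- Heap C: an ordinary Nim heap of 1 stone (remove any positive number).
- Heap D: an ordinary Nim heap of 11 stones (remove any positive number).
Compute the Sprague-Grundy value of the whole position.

Heap A is a plain Nim heap of size 17, so its Grundy value is 17.
Grundy values for heap B (subtraction set {2, 5, 6}):
k:     0  1  2  3  4  5  6  7  8
g(k):  0  0  1  1  0  2  1  3  0
So g(8) = 0.
Heap C is a plain Nim heap of size 1, so its Grundy value is 1.
Heap D is a plain Nim heap of size 11, so its Grundy value is 11.
The value of a disjunctive sum is the nim-sum of the parts.
Combined value = 17 ⊕ 0 ⊕ 1 ⊕ 11 = 27.

27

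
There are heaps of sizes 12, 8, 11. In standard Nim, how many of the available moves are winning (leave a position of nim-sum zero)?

3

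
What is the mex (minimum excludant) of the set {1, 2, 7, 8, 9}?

0

0 is not in the set, so the mex is 0.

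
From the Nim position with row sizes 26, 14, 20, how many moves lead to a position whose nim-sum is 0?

0

Compute the nim-sum pairwise:
26 ⊕ 14 = 20
20 ⊕ 20 = 0
The nim-sum is already 0, so every move leaves a nonzero nim-sum — there are no winning moves.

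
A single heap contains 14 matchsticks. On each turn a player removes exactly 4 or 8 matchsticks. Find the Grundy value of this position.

Compute g(0), g(1), … for moves {4, 8}:
g(0) = mex{} = 0
g(1) = mex{} = 0
g(2) = mex{} = 0
g(3) = mex{} = 0
g(4) = mex{0} = 1
g(5) = mex{0} = 1
g(6) = mex{0} = 1
g(7) = mex{0} = 1
g(8) = mex{0,1} = 2
g(9) = mex{0,1} = 2
g(10) = mex{0,1} = 2
g(11) = mex{0,1} = 2
g(12) = mex{1,2} = 0
g(13) = mex{1,2} = 0
g(14) = mex{1,2} = 0
So g(14) = 0.

0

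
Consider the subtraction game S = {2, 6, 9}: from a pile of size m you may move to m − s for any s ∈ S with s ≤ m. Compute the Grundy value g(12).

0

Compute g(0), g(1), … for moves {2, 6, 9}:
k:     0  1  2  3  4  5  6  7  8  9 10 11 12
g(k):  0  0  1  1  0  0  1  1  0  2  1  3  0
So g(12) = 0.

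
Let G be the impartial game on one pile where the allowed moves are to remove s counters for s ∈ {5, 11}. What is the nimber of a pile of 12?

Grundy values for subtraction set {5, 11}:
k:     0  1  2  3  4  5  6  7  8  9 10 11 12
g(k):  0  0  0  0  0  1  1  1  1  1  0  2  2
So g(12) = 2.

2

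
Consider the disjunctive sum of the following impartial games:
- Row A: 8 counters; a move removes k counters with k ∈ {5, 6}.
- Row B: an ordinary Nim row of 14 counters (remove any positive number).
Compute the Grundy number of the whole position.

15

Build the Grundy sequence for row A with g(k) = mex{g(k−s) : s ∈ {5, 6}, s ≤ k}:
g(0) = mex{} = 0
g(1) = mex{} = 0
g(2) = mex{} = 0
g(3) = mex{} = 0
g(4) = mex{} = 0
g(5) = mex{0} = 1
g(6) = mex{0} = 1
g(7) = mex{0} = 1
g(8) = mex{0} = 1
So g(8) = 1.
Row B is a plain Nim row of size 14, so its Grundy value is 14.
The value of a disjunctive sum is the nim-sum of the parts.
Combined value = 1 XOR 14 = 15.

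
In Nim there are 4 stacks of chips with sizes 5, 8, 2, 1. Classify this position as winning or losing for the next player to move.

Winning position

Compute the nim-sum pairwise:
5 ^ 8 = 13
13 ^ 2 = 15
15 ^ 1 = 14
The nim-sum is 14 ≠ 0, so this is an N-position: the player to move can win.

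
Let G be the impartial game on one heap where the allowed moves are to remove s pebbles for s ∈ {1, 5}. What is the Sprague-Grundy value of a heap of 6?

0

Grundy values for subtraction set {1, 5}:
k:     0  1  2  3  4  5  6
g(k):  0  1  0  1  0  1  0
So g(6) = 0.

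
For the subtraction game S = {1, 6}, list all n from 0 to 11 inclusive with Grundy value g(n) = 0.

0, 2, 4, 7, 9, 11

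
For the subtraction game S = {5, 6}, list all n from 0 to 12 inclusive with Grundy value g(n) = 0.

0, 1, 2, 3, 4, 11, 12

Build the Grundy sequence with g(k) = mex{g(k−s) : s ∈ {5, 6}, s ≤ k}:
k:     0  1  2  3  4  5  6  7  8  9 10 11 12
g(k):  0  0  0  0  0  1  1  1  1  1  2  0  0
The P-positions (g = 0) in 0..12 are 0, 1, 2, 3, 4, 11, 12.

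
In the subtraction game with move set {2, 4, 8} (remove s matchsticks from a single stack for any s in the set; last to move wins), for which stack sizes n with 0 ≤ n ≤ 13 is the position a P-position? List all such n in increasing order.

0, 1, 6, 7, 12, 13

Grundy values for subtraction set {2, 4, 8}:
g(0) = mex{} = 0
g(1) = mex{} = 0
g(2) = mex{0} = 1
g(3) = mex{0} = 1
g(4) = mex{0,1} = 2
g(5) = mex{0,1} = 2
g(6) = mex{1,2} = 0
g(7) = mex{1,2} = 0
g(8) = mex{0,2} = 1
g(9) = mex{0,2} = 1
g(10) = mex{0,1} = 2
g(11) = mex{0,1} = 2
g(12) = mex{1,2} = 0
g(13) = mex{1,2} = 0
The P-positions (g = 0) in 0..13 are 0, 1, 6, 7, 12, 13.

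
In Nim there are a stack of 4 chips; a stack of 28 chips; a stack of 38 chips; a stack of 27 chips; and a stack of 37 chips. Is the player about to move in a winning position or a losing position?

Losing position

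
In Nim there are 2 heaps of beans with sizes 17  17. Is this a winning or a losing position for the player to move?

Losing position

In binary:
  10001  (17)
  10001  (17)
  -----
  00000  (0)
The nim-sum is 0, so this is a P-position: the player to move is in a losing position under optimal play.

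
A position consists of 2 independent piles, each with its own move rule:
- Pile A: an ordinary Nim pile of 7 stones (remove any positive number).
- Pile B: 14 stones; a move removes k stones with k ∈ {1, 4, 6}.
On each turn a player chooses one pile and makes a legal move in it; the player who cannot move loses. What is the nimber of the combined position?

5

Pile A is a plain Nim pile of size 7, so its Grundy value is 7.
Build the Grundy sequence for pile B with g(k) = mex{g(k−s) : s ∈ {1, 4, 6}, s ≤ k}:
k:     0  1  2  3  4  5  6  7  8  9 10 11 12 13 14
g(k):  0  1  0  1  2  0  1  0  1  2  0  1  0  1  2
So g(14) = 2.
The value of a disjunctive sum is the nim-sum of the parts.
Combined value = 7 XOR 2 = 5.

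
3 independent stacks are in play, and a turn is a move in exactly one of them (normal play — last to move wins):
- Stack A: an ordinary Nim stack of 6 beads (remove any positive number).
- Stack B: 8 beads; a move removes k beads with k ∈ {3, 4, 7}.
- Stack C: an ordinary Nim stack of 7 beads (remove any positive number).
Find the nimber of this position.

Stack A is a plain Nim stack of size 6, so its Grundy value is 6.
Grundy values for stack B (subtraction set {3, 4, 7}):
k:     0  1  2  3  4  5  6  7  8
g(k):  0  0  0  1  1  1  2  2  2
So g(8) = 2.
Stack C is a plain Nim stack of size 7, so its Grundy value is 7.
The value of a disjunctive sum is the nim-sum of the parts.
Combined value = 6 XOR 2 XOR 7 = 3.

3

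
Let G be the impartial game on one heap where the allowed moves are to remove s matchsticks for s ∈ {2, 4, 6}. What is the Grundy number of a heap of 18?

1

Compute g(0), g(1), … for moves {2, 4, 6}:
k:     0  1  2  3  4  5  6  7  8  9 10 11 12 13 14 15 16 17 18
g(k):  0  0  1  1  2  2  3  3  0  0  1  1  2  2  3  3  0  0  1
So g(18) = 1.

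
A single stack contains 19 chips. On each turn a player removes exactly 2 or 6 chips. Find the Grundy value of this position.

Grundy values for subtraction set {2, 6}:
k:     0  1  2  3  4  5  6  7  8  9 10 11 12 13 14 15 16 17 18 19
g(k):  0  0  1  1  0  0  1  1  0  0  1  1  0  0  1  1  0  0  1  1
So g(19) = 1.

1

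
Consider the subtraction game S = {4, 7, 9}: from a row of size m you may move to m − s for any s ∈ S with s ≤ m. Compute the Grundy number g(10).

2

Compute g(0), g(1), … for moves {4, 7, 9}:
g(0) = mex{} = 0
g(1) = mex{} = 0
g(2) = mex{} = 0
g(3) = mex{} = 0
g(4) = mex{0} = 1
g(5) = mex{0} = 1
g(6) = mex{0} = 1
g(7) = mex{0} = 1
g(8) = mex{0,1} = 2
g(9) = mex{0,1} = 2
g(10) = mex{0,1} = 2
So g(10) = 2.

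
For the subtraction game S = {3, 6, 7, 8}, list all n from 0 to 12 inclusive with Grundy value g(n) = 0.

0, 1, 2, 11, 12

Compute g(0), g(1), … for moves {3, 6, 7, 8}:
g(0) = mex{} = 0
g(1) = mex{} = 0
g(2) = mex{} = 0
g(3) = mex{0} = 1
g(4) = mex{0} = 1
g(5) = mex{0} = 1
g(6) = mex{0,1} = 2
g(7) = mex{0,1} = 2
g(8) = mex{0,1} = 2
g(9) = mex{0,1,2} = 3
g(10) = mex{0,1,2} = 3
g(11) = mex{1,2} = 0
g(12) = mex{1,2,3} = 0
The P-positions (g = 0) in 0..12 are 0, 1, 2, 11, 12.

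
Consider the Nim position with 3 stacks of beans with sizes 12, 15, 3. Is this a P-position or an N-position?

Bitwise XOR of the heap sizes:
  1100  (12)
  1111  (15)
  0011  (3)
  ----
  0000  (0)
The nim-sum is 0, so this is a P-position: the player to move is in a losing position under optimal play.

P-position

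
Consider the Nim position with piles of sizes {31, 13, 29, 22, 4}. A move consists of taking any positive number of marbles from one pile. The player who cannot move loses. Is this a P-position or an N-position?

N-position

Bitwise XOR of the heap sizes:
  11111  (31)
  01101  (13)
  11101  (29)
  10110  (22)
  00100  (4)
  -----
  11101  (29)
The nim-sum is 29 ≠ 0, so this is an N-position: the player to move can win.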